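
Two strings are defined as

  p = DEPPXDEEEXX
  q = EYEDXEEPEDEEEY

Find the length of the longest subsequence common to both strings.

Taking D (p #1, q #4); then E (p #2, q #7); then P (p #3, q #8); then D (p #6, q #10); then E (p #7, q #11); then E (p #8, q #12); then E (p #9, q #13) gives a common subsequence of length 7, and the DP table's final entry dp[11][14] is also 7, so no common subsequence is longer.

7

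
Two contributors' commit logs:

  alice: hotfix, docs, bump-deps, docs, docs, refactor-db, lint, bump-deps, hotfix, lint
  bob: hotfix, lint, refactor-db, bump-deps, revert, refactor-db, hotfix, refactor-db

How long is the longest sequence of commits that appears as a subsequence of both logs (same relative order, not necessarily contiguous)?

4

Taking hotfix [1,1]; then bump-deps [3,4]; then refactor-db [6,6]; then hotfix [9,7] gives a common subsequence of length 4. The LCS DP gives dp[10][8] = 4, so this is optimal.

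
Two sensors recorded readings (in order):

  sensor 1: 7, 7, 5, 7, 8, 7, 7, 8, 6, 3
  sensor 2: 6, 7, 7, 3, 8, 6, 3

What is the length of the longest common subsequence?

5

Pick 7 (sensor 1 #1, sensor 2 #2), 7 (sensor 1 #2, sensor 2 #3), 8 (sensor 1 #8, sensor 2 #5), 6 (sensor 1 #9, sensor 2 #6), 3 (sensor 1 #10, sensor 2 #7); all 5 values appear in both, in order, and the DP table's final entry dp[10][7] is also 5, so no common subsequence is longer.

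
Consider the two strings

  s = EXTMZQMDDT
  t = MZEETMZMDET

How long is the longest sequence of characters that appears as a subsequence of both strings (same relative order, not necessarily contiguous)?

Let dp[i][j] be the LCS length of the first i characters of s and the first j characters of t. dp[i][j] = dp[i-1][j-1]+1 when the i-th and j-th characters match, else max(dp[i-1][j], dp[i][j-1]).
    ·  M  Z  E  E  T  M  Z  M  D  E  T
 ·  0  0  0  0  0  0  0  0  0  0  0  0
 E  0  0  0  1  1  1  1  1  1  1  1  1
 X  0  0  0  1  1  1  1  1  1  1  1  1
 T  0  0  0  1  1  2  2  2  2  2  2  2
 M  0  1  1  1  1  2  3  3  3  3  3  3
 Z  0  1  2  2  2  2  3  4  4  4  4  4
 Q  0  1  2  2  2  2  3  4  4  4  4  4
 M  0  1  2  2  2  2  3  4  5  5  5  5
 D  0  1  2  2  2  2  3  4  5  6  6  6
 D  0  1  2  2  2  2  3  4  5  6  6  6
 T  0  1  2  2  2  3  3  4  5  6  6  7
dp[10][11] = 7. One LCS (by backtracking along matches): ETMZMDT.

7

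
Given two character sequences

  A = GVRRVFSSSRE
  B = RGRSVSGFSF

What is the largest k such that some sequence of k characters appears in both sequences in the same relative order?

5

Taking G [1,2], R [3,3], V [5,5], F [6,8], S [7,9] gives a common subsequence of length 5. Since dp[11][10] = 5, nothing longer is possible.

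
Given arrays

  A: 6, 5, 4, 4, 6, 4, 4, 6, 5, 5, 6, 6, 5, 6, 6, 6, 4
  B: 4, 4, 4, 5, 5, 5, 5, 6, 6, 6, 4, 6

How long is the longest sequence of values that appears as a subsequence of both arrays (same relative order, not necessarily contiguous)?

10

Match 4 (A #3, B #1); then 4 (A #4, B #2); then 4 (A #6, B #3); then 5 (A #9, B #5); then 5 (A #10, B #6); then 5 (A #13, B #7); then 6 (A #14, B #8); then 6 (A #15, B #9); then 6 (A #16, B #10); then 4 (A #17, B #11) — 10 values in the same relative order in both. dp[17][12] = 10 confirms this is the maximum.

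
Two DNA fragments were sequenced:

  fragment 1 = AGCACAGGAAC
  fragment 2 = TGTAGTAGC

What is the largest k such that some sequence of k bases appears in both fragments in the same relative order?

5

One common subsequence of length 5: A (fragment 1 #1, fragment 2 #4); then G (fragment 1 #2, fragment 2 #5); then A (fragment 1 #6, fragment 2 #7); then G (fragment 1 #8, fragment 2 #8); then C (fragment 1 #11, fragment 2 #9). dp[11][9] = 5 confirms this is the maximum.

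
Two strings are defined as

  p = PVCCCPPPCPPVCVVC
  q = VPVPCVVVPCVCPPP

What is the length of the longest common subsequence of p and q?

Pick P [1,2], then V [2,3], then C [3,5], then C [4,10], then C [5,12], then P [8,13], then P [10,14], then P [11,15]; all 8 characters appear in both, in order. Since dp[16][15] = 8, nothing longer is possible.

8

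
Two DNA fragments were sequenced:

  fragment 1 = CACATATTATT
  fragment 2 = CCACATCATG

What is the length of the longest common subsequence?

7

Pick C at fragment 1[1]=fragment 2[2], A at fragment 1[2]=fragment 2[3], C at fragment 1[3]=fragment 2[4], A at fragment 1[4]=fragment 2[5], T at fragment 1[5]=fragment 2[6], A at fragment 1[6]=fragment 2[8], T at fragment 1[7]=fragment 2[9]; all 7 bases appear in both, in order. dp[11][10] = 7 confirms this is the maximum.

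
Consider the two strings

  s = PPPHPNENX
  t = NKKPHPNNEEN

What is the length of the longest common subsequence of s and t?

Let dp[i][j] be the LCS length of the first i characters of s and the first j characters of t. dp[i][j] = dp[i-1][j-1]+1 when the i-th and j-th characters match, else max(dp[i-1][j], dp[i][j-1]).
    ·  N  K  K  P  H  P  N  N  E  E  N
 ·  0  0  0  0  0  0  0  0  0  0  0  0
 P  0  0  0  0  1  1  1  1  1  1  1  1
 P  0  0  0  0  1  1  2  2  2  2  2  2
 P  0  0  0  0  1  1  2  2  2  2  2  2
 H  0  0  0  0  1  2  2  2  2  2  2  2
 P  0  0  0  0  1  2  3  3  3  3  3  3
 N  0  1  1  1  1  2  3  4  4  4  4  4
 E  0  1  1  1  1  2  3  4  4  5  5  5
 N  0  1  1  1  1  2  3  4  5  5  5  6
 X  0  1  1  1  1  2  3  4  5  5  5  6
dp[9][11] = 6. One LCS (by backtracking along matches): PHPNEN.

6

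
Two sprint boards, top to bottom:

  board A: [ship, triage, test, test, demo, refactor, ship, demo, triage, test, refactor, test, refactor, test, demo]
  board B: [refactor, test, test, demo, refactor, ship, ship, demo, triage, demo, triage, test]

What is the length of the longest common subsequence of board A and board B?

Match test (board A #3, board B #2) → test (board A #4, board B #3) → demo (board A #5, board B #4) → refactor (board A #6, board B #5) → ship (board A #7, board B #7) → demo (board A #8, board B #10) → triage (board A #9, board B #11) → test (board A #14, board B #12) — 8 tasks in the same relative order in both. The LCS DP gives dp[15][12] = 8, so this is optimal.

8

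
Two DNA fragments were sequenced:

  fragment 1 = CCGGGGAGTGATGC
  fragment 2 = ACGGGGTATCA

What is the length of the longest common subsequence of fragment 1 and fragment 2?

Pick C (fragment 1 #2, fragment 2 #2) → G (fragment 1 #4, fragment 2 #3) → G (fragment 1 #5, fragment 2 #4) → G (fragment 1 #6, fragment 2 #5) → G (fragment 1 #8, fragment 2 #6) → T (fragment 1 #9, fragment 2 #7) → A (fragment 1 #11, fragment 2 #8) → T (fragment 1 #12, fragment 2 #9) → C (fragment 1 #14, fragment 2 #10); all 9 bases appear in both, in order. dp[14][11] = 9 confirms this is the maximum.

9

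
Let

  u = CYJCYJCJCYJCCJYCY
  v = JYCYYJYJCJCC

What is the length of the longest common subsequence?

Pick C [1,3]; then Y [2,5]; then J [3,6]; then Y [5,7]; then J [8,8]; then C [9,9]; then J [11,10]; then C [13,11]; then C [16,12]; all 9 characters appear in both, in order. The LCS DP gives dp[17][12] = 9, so this is optimal.

9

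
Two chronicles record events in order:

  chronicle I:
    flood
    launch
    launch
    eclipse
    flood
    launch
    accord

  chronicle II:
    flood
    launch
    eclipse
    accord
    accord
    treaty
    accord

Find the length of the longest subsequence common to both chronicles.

4

Pick flood [1,1], then launch [3,2], then eclipse [4,3], then accord [7,7]; all 4 events appear in both, in order. Since dp[7][7] = 4, nothing longer is possible.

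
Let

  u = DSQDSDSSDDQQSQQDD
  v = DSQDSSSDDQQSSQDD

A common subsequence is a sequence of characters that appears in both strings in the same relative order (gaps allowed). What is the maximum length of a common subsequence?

15

One common subsequence of length 15: D at u[1]=v[1], S at u[2]=v[2], Q at u[3]=v[3], D at u[4]=v[4], S at u[5]=v[5], S at u[7]=v[6], S at u[8]=v[7], D at u[9]=v[8], D at u[10]=v[9], Q at u[11]=v[10], Q at u[12]=v[11], S at u[13]=v[13], Q at u[15]=v[14], D at u[16]=v[15], D at u[17]=v[16]. The LCS DP gives dp[17][16] = 15, so this is optimal.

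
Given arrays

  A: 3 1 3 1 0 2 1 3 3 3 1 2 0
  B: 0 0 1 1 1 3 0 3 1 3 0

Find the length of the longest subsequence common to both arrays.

7

Pick 1 (A #2, B #3); then 1 (A #4, B #4); then 1 (A #7, B #5); then 3 (A #8, B #6); then 3 (A #9, B #8); then 3 (A #10, B #10); then 0 (A #13, B #11); all 7 values appear in both, in order, and the DP table's final entry dp[13][11] is also 7, so no common subsequence is longer.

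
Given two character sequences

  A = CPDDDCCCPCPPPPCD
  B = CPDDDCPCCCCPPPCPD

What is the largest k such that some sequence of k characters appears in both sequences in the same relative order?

Match C at A[1]=B[1], P at A[2]=B[2], D at A[3]=B[3], D at A[4]=B[4], D at A[5]=B[5], C at A[6]=B[8], C at A[7]=B[9], C at A[8]=B[10], C at A[10]=B[11], P at A[11]=B[12], P at A[12]=B[13], P at A[13]=B[14], P at A[14]=B[16], D at A[16]=B[17] — 14 characters in the same relative order in both, and the DP table's final entry dp[16][17] is also 14, so no common subsequence is longer.

14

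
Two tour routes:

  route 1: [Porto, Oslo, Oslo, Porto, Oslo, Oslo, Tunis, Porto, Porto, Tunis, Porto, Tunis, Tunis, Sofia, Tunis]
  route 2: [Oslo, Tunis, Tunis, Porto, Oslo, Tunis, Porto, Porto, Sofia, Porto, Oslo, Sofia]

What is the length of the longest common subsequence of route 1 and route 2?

8

Pick Oslo at route 1[2]=route 2[1]; then Porto at route 1[4]=route 2[4]; then Oslo at route 1[6]=route 2[5]; then Tunis at route 1[7]=route 2[6]; then Porto at route 1[8]=route 2[7]; then Porto at route 1[9]=route 2[8]; then Porto at route 1[11]=route 2[10]; then Sofia at route 1[14]=route 2[12]; all 8 stops appear in both, in order. Since dp[15][12] = 8, nothing longer is possible.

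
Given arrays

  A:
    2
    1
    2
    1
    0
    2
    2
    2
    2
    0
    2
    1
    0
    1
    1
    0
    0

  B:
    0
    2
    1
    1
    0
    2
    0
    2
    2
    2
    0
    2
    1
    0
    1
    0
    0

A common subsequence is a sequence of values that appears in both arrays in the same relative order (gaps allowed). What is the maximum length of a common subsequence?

Match 2 (A #1, B #2) → 1 (A #2, B #3) → 1 (A #4, B #4) → 0 (A #5, B #5) → 2 (A #6, B #6) → 2 (A #7, B #8) → 2 (A #8, B #9) → 2 (A #9, B #10) → 0 (A #10, B #11) → 2 (A #11, B #12) → 1 (A #12, B #13) → 0 (A #13, B #14) → 1 (A #15, B #15) → 0 (A #16, B #16) → 0 (A #17, B #17) — 15 values in the same relative order in both, and the DP table's final entry dp[17][17] is also 15, so no common subsequence is longer.

15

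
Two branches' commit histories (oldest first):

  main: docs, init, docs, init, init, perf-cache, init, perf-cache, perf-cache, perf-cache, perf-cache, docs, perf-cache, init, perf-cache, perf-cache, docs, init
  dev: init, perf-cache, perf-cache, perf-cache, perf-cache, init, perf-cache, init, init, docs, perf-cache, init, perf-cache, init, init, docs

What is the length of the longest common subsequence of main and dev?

11

Match init (main #5, dev #1), perf-cache (main #6, dev #2), perf-cache (main #8, dev #3), perf-cache (main #9, dev #4), perf-cache (main #10, dev #5), perf-cache (main #11, dev #7), docs (main #12, dev #10), perf-cache (main #13, dev #11), init (main #14, dev #12), perf-cache (main #15, dev #13), docs (main #17, dev #16) — 11 commits in the same relative order in both. dp[18][16] = 11 confirms this is the maximum.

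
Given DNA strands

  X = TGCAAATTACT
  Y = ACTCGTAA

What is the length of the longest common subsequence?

Let dp[i][j] be the LCS length of the first i bases of X and the first j bases of Y. dp[i][j] = dp[i-1][j-1]+1 when the i-th and j-th bases match, else max(dp[i-1][j], dp[i][j-1]).
    ·  A  C  T  C  G  T  A  A
 ·  0  0  0  0  0  0  0  0  0
 T  0  0  0  1  1  1  1  1  1
 G  0  0  0  1  1  2  2  2  2
 C  0  0  1  1  2  2  2  2  2
 A  0  1  1  1  2  2  2  3  3
 A  0  1  1  1  2  2  2  3  4
 A  0  1  1  1  2  2  2  3  4
 T  0  1  1  2  2  2  3  3  4
 T  0  1  1  2  2  2  3  3  4
 A  0  1  1  2  2  2  3  4  4
 C  0  1  2  2  3  3  3  4  4
 T  0  1  2  3  3  3  4  4  4
dp[11][8] = 4. One LCS (by backtracking along matches): TGAA.

4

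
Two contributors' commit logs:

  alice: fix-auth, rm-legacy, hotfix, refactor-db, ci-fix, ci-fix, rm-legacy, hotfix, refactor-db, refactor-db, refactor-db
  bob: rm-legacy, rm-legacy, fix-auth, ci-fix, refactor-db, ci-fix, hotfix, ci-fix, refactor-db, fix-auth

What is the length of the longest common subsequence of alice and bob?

5

Pick fix-auth (alice #1, bob #3) → refactor-db (alice #4, bob #5) → ci-fix (alice #5, bob #6) → ci-fix (alice #6, bob #8) → refactor-db (alice #9, bob #9); all 5 commits appear in both, in order, and the DP table's final entry dp[11][10] is also 5, so no common subsequence is longer.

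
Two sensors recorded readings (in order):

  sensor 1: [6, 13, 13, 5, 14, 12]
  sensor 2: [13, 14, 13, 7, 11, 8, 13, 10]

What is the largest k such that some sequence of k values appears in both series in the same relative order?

One common subsequence of length 2: 13 (sensor 1 #2, sensor 2 #3), then 13 (sensor 1 #3, sensor 2 #7), and the DP table's final entry dp[6][8] is also 2, so no common subsequence is longer.

2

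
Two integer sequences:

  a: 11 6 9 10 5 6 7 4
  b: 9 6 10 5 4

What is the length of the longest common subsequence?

Let dp[i][j] be the LCS length of the first i values of a and the first j values of b. dp[i][j] = dp[i-1][j-1]+1 when the i-th and j-th values match, else max(dp[i-1][j], dp[i][j-1]).
    ·  9  6 10  5  4
 ·  0  0  0  0  0  0
11  0  0  0  0  0  0
 6  0  0  1  1  1  1
 9  0  1  1  1  1  1
10  0  1  1  2  2  2
 5  0  1  1  2  3  3
 6  0  1  2  2  3  3
 7  0  1  2  2  3  3
 4  0  1  2  2  3  4
dp[8][5] = 4. One LCS (by backtracking along matches): 6, 10, 5, 4.

4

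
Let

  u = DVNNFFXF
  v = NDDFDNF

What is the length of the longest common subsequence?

3

Taking D [1,5], then N [4,6], then F [8,7] gives a common subsequence of length 3. Since dp[8][7] = 3, nothing longer is possible.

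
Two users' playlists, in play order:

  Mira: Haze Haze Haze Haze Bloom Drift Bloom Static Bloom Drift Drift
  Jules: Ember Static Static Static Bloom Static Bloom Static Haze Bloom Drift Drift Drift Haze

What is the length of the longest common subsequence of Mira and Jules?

6

Taking Bloom [5,5], Bloom [7,7], Static [8,8], Bloom [9,10], Drift [10,12], Drift [11,13] gives a common subsequence of length 6, and the DP table's final entry dp[11][14] is also 6, so no common subsequence is longer.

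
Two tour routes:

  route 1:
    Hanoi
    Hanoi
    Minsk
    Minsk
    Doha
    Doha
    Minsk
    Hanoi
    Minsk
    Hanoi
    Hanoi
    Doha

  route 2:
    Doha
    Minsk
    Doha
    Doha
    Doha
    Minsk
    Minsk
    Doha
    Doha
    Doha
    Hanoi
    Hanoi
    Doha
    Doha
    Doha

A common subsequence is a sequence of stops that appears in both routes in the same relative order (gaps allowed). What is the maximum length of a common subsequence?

8

Taking Minsk (route 1 #3, route 2 #2) → Doha (route 1 #5, route 2 #4) → Doha (route 1 #6, route 2 #5) → Minsk (route 1 #7, route 2 #6) → Minsk (route 1 #9, route 2 #7) → Hanoi (route 1 #10, route 2 #11) → Hanoi (route 1 #11, route 2 #12) → Doha (route 1 #12, route 2 #15) gives a common subsequence of length 8. The LCS DP gives dp[12][15] = 8, so this is optimal.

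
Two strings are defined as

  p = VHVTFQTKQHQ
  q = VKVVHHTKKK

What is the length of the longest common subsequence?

Match V (p #1, q #4) → H (p #2, q #6) → T (p #4, q #7) → K (p #8, q #10) — 4 characters in the same relative order in both. Since dp[11][10] = 4, nothing longer is possible.

4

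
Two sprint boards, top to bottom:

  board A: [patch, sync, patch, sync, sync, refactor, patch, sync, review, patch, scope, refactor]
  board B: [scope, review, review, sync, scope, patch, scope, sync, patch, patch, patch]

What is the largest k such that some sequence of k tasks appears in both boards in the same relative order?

Taking patch at board A[1]=board B[6], sync at board A[2]=board B[8], patch at board A[3]=board B[9], patch at board A[7]=board B[10], patch at board A[10]=board B[11] gives a common subsequence of length 5. The LCS DP gives dp[12][11] = 5, so this is optimal.

5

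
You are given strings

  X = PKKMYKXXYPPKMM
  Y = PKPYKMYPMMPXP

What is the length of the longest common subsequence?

8

One common subsequence of length 8: P [1,1], K [2,2], K [3,5], M [4,6], Y [9,7], P [11,8], M [13,9], M [14,10], and the DP table's final entry dp[14][13] is also 8, so no common subsequence is longer.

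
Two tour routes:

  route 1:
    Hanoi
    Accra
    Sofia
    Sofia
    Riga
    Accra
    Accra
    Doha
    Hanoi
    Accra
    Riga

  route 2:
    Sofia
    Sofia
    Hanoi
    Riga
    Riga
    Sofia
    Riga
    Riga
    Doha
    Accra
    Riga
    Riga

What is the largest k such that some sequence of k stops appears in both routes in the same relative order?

6

Match Hanoi at route 1[1]=route 2[3]; then Sofia at route 1[3]=route 2[6]; then Riga at route 1[5]=route 2[8]; then Doha at route 1[8]=route 2[9]; then Accra at route 1[10]=route 2[10]; then Riga at route 1[11]=route 2[12] — 6 stops in the same relative order in both, and the DP table's final entry dp[11][12] is also 6, so no common subsequence is longer.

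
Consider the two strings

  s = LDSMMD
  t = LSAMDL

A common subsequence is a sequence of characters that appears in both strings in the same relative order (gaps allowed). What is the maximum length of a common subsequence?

4

Let dp[i][j] be the LCS length of the first i characters of s and the first j characters of t. dp[i][j] = dp[i-1][j-1]+1 when the i-th and j-th characters match, else max(dp[i-1][j], dp[i][j-1]).
    ·  L  S  A  M  D  L
 ·  0  0  0  0  0  0  0
 L  0  1  1  1  1  1  1
 D  0  1  1  1  1  2  2
 S  0  1  2  2  2  2  2
 M  0  1  2  2  3  3  3
 M  0  1  2  2  3  3  3
 D  0  1  2  2  3  4  4
dp[6][6] = 4. One LCS (by backtracking along matches): LSMD.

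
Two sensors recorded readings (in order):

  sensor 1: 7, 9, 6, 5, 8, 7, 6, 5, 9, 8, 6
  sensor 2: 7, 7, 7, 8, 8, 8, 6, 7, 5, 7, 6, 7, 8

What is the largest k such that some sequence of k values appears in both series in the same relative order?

6

Let dp[i][j] be the LCS length of the first i values of sensor 1 and the first j values of sensor 2. dp[i][j] = dp[i-1][j-1]+1 when the i-th and j-th values match, else max(dp[i-1][j], dp[i][j-1]).
    ·  7  7  7  8  8  8  6  7  5  7  6  7  8
 ·  0  0  0  0  0  0  0  0  0  0  0  0  0  0
 7  0  1  1  1  1  1  1  1  1  1  1  1  1  1
 9  0  1  1  1  1  1  1  1  1  1  1  1  1  1
 6  0  1  1  1  1  1  1  2  2  2  2  2  2  2
 5  0  1  1  1  1  1  1  2  2  3  3  3  3  3
 8  0  1  1  1  2  2  2  2  2  3  3  3  3  4
 7  0  1  2  2  2  2  2  2  3  3  4  4  4  4
 6  0  1  2  2  2  2  2  3  3  3  4  5  5  5
 5  0  1  2  2  2  2  2  3  3  4  4  5  5  5
 9  0  1  2  2  2  2  2  3  3  4  4  5  5  5
 8  0  1  2  2  3  3  3  3  3  4  4  5  5  6
 6  0  1  2  2  3  3  3  4  4  4  4  5  5  6
dp[11][13] = 6. One LCS (by backtracking along matches): 7, 6, 5, 7, 6, 8.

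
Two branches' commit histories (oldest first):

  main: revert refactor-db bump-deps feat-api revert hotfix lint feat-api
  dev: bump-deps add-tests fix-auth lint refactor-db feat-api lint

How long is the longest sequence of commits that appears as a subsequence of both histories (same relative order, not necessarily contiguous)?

Match refactor-db at main[2]=dev[5], then feat-api at main[4]=dev[6], then lint at main[7]=dev[7] — 3 commits in the same relative order in both. Since dp[8][7] = 3, nothing longer is possible.

3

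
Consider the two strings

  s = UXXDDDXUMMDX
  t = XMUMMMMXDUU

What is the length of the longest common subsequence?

Match X at s[2]=t[1], U at s[8]=t[3], M at s[9]=t[6], M at s[10]=t[7], D at s[11]=t[9] — 5 characters in the same relative order in both. The LCS DP gives dp[12][11] = 5, so this is optimal.

5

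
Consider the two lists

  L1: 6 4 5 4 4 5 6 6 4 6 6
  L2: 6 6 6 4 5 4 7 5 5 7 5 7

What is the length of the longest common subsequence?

Let dp[i][j] be the LCS length of the first i values of L1 and the first j values of L2. dp[i][j] = dp[i-1][j-1]+1 when the i-th and j-th values match, else max(dp[i-1][j], dp[i][j-1]).
    ·  6  6  6  4  5  4  7  5  5  7  5  7
 ·  0  0  0  0  0  0  0  0  0  0  0  0  0
 6  0  1  1  1  1  1  1  1  1  1  1  1  1
 4  0  1  1  1  2  2  2  2  2  2  2  2  2
 5  0  1  1  1  2  3  3  3  3  3  3  3  3
 4  0  1  1  1  2  3  4  4  4  4  4  4  4
 4  0  1  1  1  2  3  4  4  4  4  4  4  4
 5  0  1  1  1  2  3  4  4  5  5  5  5  5
 6  0  1  2  2  2  3  4  4  5  5  5  5  5
 6  0  1  2  3  3  3  4  4  5  5  5  5  5
 4  0  1  2  3  4  4  4  4  5  5  5  5  5
 6  0  1  2  3  4  4  4  4  5  5  5  5  5
 6  0  1  2  3  4  4  4  4  5  5  5  5  5
dp[11][12] = 5. One LCS (by backtracking along matches): 6, 4, 5, 4, 5.

5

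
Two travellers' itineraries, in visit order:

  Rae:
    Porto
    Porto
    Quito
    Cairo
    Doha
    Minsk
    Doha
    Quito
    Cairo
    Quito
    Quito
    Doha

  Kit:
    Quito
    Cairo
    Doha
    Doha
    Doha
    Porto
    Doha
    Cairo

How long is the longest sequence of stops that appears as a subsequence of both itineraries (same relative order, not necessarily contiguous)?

Match Quito [3,1], then Cairo [4,2], then Doha [5,5], then Doha [7,7], then Cairo [9,8] — 5 stops in the same relative order in both. dp[12][8] = 5 confirms this is the maximum.

5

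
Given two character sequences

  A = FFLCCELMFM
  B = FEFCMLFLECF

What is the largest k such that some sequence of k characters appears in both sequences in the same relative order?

Let dp[i][j] be the LCS length of the first i characters of A and the first j characters of B. dp[i][j] = dp[i-1][j-1]+1 when the i-th and j-th characters match, else max(dp[i-1][j], dp[i][j-1]).
    ·  F  E  F  C  M  L  F  L  E  C  F
 ·  0  0  0  0  0  0  0  0  0  0  0  0
 F  0  1  1  1  1  1  1  1  1  1  1  1
 F  0  1  1  2  2  2  2  2  2  2  2  2
 L  0  1  1  2  2  2  3  3  3  3  3  3
 C  0  1  1  2  3  3  3  3  3  3  4  4
 C  0  1  1  2  3  3  3  3  3  3  4  4
 E  0  1  2  2  3  3  3  3  3  4  4  4
 L  0  1  2  2  3  3  4  4  4  4  4  4
 M  0  1  2  2  3  4  4  4  4  4  4  4
 F  0  1  2  3  3  4  4  5  5  5  5  5
 M  0  1  2  3  3  4  4  5  5  5  5  5
dp[10][11] = 5. One LCS (by backtracking along matches): FFLCF.

5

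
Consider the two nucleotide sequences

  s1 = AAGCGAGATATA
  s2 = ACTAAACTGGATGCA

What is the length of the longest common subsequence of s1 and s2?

8

Taking A at s1[1]=s2[5] → A at s1[2]=s2[6] → C at s1[4]=s2[7] → G at s1[5]=s2[9] → G at s1[7]=s2[10] → A at s1[8]=s2[11] → T at s1[9]=s2[12] → A at s1[12]=s2[15] gives a common subsequence of length 8, and the DP table's final entry dp[12][15] is also 8, so no common subsequence is longer.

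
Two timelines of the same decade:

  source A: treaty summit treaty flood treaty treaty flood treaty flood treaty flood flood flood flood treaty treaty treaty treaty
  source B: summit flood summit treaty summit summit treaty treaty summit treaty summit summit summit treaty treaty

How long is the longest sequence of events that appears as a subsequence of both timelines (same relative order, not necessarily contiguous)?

Taking summit (source A #2, source B #1), flood (source A #4, source B #2), treaty (source A #5, source B #4), treaty (source A #6, source B #7), treaty (source A #8, source B #8), treaty (source A #10, source B #10), treaty (source A #17, source B #14), treaty (source A #18, source B #15) gives a common subsequence of length 8, and the DP table's final entry dp[18][15] is also 8, so no common subsequence is longer.

8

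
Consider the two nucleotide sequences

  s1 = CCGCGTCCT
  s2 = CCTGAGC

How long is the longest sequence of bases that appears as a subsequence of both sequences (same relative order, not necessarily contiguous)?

5

One common subsequence of length 5: C at s1[1]=s2[1] → C at s1[2]=s2[2] → G at s1[3]=s2[4] → G at s1[5]=s2[6] → C at s1[8]=s2[7], and the DP table's final entry dp[9][7] is also 5, so no common subsequence is longer.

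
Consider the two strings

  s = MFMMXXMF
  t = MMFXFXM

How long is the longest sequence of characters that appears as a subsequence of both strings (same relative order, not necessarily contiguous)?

Pick M (s #1, t #2) → F (s #2, t #3) → X (s #5, t #4) → X (s #6, t #6) → M (s #7, t #7); all 5 characters appear in both, in order. dp[8][7] = 5 confirms this is the maximum.

5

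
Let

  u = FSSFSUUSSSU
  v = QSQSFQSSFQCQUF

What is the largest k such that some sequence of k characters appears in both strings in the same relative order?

6

One common subsequence of length 6: S at u[2]=v[2]; then S at u[3]=v[4]; then F at u[4]=v[5]; then S at u[5]=v[7]; then S at u[8]=v[8]; then U at u[11]=v[13]. Since dp[11][14] = 6, nothing longer is possible.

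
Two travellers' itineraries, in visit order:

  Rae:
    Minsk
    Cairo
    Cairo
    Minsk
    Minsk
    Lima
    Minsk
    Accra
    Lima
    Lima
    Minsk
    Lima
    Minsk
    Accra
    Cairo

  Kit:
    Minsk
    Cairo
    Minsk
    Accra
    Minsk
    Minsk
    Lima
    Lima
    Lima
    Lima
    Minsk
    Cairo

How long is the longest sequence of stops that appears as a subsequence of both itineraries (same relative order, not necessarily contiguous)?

10

Match Minsk at Rae[1]=Kit[1], then Cairo at Rae[2]=Kit[2], then Minsk at Rae[4]=Kit[5], then Minsk at Rae[5]=Kit[6], then Lima at Rae[6]=Kit[7], then Lima at Rae[9]=Kit[8], then Lima at Rae[10]=Kit[9], then Lima at Rae[12]=Kit[10], then Minsk at Rae[13]=Kit[11], then Cairo at Rae[15]=Kit[12] — 10 stops in the same relative order in both. The LCS DP gives dp[15][12] = 10, so this is optimal.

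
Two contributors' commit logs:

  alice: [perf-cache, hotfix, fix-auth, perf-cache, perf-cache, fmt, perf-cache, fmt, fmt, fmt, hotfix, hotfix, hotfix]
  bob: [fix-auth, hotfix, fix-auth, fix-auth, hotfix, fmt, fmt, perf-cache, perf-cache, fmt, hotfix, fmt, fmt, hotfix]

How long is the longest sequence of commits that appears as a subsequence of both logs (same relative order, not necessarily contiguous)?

Match hotfix (alice #2, bob #2) → fix-auth (alice #3, bob #4) → perf-cache (alice #4, bob #8) → perf-cache (alice #5, bob #9) → fmt (alice #6, bob #10) → fmt (alice #9, bob #12) → fmt (alice #10, bob #13) → hotfix (alice #13, bob #14) — 8 commits in the same relative order in both. The LCS DP gives dp[13][14] = 8, so this is optimal.

8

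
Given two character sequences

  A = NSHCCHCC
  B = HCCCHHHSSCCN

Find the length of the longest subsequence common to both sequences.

One common subsequence of length 6: H [3,1], then C [4,3], then C [5,4], then H [6,7], then C [7,10], then C [8,11]. The LCS DP gives dp[8][12] = 6, so this is optimal.

6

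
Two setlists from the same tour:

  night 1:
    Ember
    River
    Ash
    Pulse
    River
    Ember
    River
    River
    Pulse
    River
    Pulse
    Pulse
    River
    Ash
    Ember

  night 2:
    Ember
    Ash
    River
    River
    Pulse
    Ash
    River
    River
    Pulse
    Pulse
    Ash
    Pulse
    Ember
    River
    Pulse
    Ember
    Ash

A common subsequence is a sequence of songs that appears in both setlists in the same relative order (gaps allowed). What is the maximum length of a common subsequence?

10

Match Ember (night 1 #1, night 2 #1) → River (night 1 #2, night 2 #4) → Ash (night 1 #3, night 2 #6) → River (night 1 #7, night 2 #7) → River (night 1 #8, night 2 #8) → Pulse (night 1 #9, night 2 #9) → Pulse (night 1 #11, night 2 #10) → Pulse (night 1 #12, night 2 #12) → River (night 1 #13, night 2 #14) → Ash (night 1 #14, night 2 #17) — 10 songs in the same relative order in both. The LCS DP gives dp[15][17] = 10, so this is optimal.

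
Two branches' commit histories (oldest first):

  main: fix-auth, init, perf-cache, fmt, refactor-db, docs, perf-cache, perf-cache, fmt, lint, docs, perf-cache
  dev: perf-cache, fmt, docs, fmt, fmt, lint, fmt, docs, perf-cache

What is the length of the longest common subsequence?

7

One common subsequence of length 7: perf-cache at main[3]=dev[1]; then fmt at main[4]=dev[2]; then docs at main[6]=dev[3]; then fmt at main[9]=dev[5]; then lint at main[10]=dev[6]; then docs at main[11]=dev[8]; then perf-cache at main[12]=dev[9], and the DP table's final entry dp[12][9] is also 7, so no common subsequence is longer.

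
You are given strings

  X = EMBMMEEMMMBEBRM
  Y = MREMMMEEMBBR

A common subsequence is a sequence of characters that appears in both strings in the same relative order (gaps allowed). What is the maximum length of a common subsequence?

Pick E at X[1]=Y[3], M at X[2]=Y[4], M at X[4]=Y[5], M at X[5]=Y[6], E at X[6]=Y[7], E at X[7]=Y[8], M at X[10]=Y[9], B at X[11]=Y[10], B at X[13]=Y[11], R at X[14]=Y[12]; all 10 characters appear in both, in order. The LCS DP gives dp[15][12] = 10, so this is optimal.

10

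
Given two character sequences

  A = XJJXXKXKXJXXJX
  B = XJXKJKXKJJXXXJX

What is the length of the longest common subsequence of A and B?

One common subsequence of length 11: X (A #1, B #1) → J (A #2, B #2) → J (A #3, B #5) → K (A #6, B #6) → X (A #7, B #7) → K (A #8, B #8) → X (A #9, B #11) → X (A #11, B #12) → X (A #12, B #13) → J (A #13, B #14) → X (A #14, B #15), and the DP table's final entry dp[14][15] is also 11, so no common subsequence is longer.

11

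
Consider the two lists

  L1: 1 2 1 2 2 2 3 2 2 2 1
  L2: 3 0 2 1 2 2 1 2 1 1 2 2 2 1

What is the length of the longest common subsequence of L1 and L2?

9

One common subsequence of length 9: 2 (L1 #2, L2 #3), 1 (L1 #3, L2 #4), 2 (L1 #4, L2 #5), 2 (L1 #5, L2 #6), 2 (L1 #6, L2 #8), 2 (L1 #8, L2 #11), 2 (L1 #9, L2 #12), 2 (L1 #10, L2 #13), 1 (L1 #11, L2 #14). The LCS DP gives dp[11][14] = 9, so this is optimal.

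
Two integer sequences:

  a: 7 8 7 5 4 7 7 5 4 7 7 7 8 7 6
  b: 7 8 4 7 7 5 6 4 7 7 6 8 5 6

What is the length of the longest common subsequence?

Taking 7 [1,1] → 8 [2,2] → 4 [5,3] → 7 [6,4] → 7 [7,5] → 5 [8,6] → 4 [9,8] → 7 [10,9] → 7 [11,10] → 8 [13,12] → 6 [15,14] gives a common subsequence of length 11, and the DP table's final entry dp[15][14] is also 11, so no common subsequence is longer.

11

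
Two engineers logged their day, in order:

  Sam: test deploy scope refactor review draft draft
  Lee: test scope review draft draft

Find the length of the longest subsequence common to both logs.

5

Taking test at Sam[1]=Lee[1], then scope at Sam[3]=Lee[2], then review at Sam[5]=Lee[3], then draft at Sam[6]=Lee[4], then draft at Sam[7]=Lee[5] gives a common subsequence of length 5. dp[7][5] = 5 confirms this is the maximum.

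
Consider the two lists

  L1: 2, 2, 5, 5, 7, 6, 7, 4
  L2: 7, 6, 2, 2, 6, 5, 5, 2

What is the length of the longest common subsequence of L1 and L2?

4

Pick 2 [1,3], 2 [2,4], 5 [3,6], 5 [4,7]; all 4 values appear in both, in order. dp[8][8] = 4 confirms this is the maximum.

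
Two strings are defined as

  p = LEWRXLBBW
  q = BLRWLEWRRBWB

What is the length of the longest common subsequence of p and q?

Taking L (p #1, q #5) → E (p #2, q #6) → W (p #3, q #7) → R (p #4, q #9) → B (p #7, q #10) → B (p #8, q #12) gives a common subsequence of length 6, and the DP table's final entry dp[9][12] is also 6, so no common subsequence is longer.

6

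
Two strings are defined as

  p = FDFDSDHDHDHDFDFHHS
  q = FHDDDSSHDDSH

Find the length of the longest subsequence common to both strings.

8

Taking F at p[1]=q[1] → D at p[2]=q[4] → D at p[4]=q[5] → S at p[5]=q[7] → H at p[7]=q[8] → D at p[8]=q[9] → D at p[10]=q[10] → H at p[17]=q[12] gives a common subsequence of length 8. dp[18][12] = 8 confirms this is the maximum.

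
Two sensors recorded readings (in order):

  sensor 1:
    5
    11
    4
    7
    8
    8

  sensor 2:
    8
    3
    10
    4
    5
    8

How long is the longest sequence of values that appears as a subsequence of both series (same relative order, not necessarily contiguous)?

Match 5 at sensor 1[1]=sensor 2[5] → 8 at sensor 1[6]=sensor 2[6] — 2 values in the same relative order in both. Since dp[6][6] = 2, nothing longer is possible.

2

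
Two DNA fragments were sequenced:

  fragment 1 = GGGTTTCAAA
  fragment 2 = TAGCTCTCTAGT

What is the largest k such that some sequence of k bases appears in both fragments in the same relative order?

5

Match G at fragment 1[1]=fragment 2[3]; then T at fragment 1[4]=fragment 2[5]; then T at fragment 1[5]=fragment 2[7]; then T at fragment 1[6]=fragment 2[9]; then A at fragment 1[8]=fragment 2[10] — 5 bases in the same relative order in both. The LCS DP gives dp[10][12] = 5, so this is optimal.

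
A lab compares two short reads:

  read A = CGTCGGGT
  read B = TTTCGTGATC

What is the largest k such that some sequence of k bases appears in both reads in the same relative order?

5

Taking C at read A[1]=read B[4], then G at read A[2]=read B[5], then T at read A[3]=read B[6], then G at read A[5]=read B[7], then T at read A[8]=read B[9] gives a common subsequence of length 5. The LCS DP gives dp[8][10] = 5, so this is optimal.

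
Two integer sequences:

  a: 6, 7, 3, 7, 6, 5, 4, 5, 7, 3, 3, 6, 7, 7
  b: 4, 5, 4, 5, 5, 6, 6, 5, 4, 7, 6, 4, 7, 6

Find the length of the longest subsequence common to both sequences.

7

Taking 6 [1,6] → 6 [5,7] → 5 [6,8] → 4 [7,9] → 7 [9,10] → 6 [12,11] → 7 [13,13] gives a common subsequence of length 7. dp[14][14] = 7 confirms this is the maximum.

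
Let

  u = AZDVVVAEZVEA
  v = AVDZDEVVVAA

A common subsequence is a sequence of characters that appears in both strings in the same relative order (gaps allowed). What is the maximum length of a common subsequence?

8

Taking A at u[1]=v[1], then Z at u[2]=v[4], then D at u[3]=v[5], then V at u[4]=v[7], then V at u[5]=v[8], then V at u[6]=v[9], then A at u[7]=v[10], then A at u[12]=v[11] gives a common subsequence of length 8. dp[12][11] = 8 confirms this is the maximum.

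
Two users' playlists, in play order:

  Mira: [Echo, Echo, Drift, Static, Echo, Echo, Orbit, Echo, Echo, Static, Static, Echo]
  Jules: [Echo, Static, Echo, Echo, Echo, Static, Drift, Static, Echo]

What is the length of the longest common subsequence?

8

One common subsequence of length 8: Echo [2,1] → Static [4,2] → Echo [6,3] → Echo [8,4] → Echo [9,5] → Static [10,6] → Static [11,8] → Echo [12,9], and the DP table's final entry dp[12][9] is also 8, so no common subsequence is longer.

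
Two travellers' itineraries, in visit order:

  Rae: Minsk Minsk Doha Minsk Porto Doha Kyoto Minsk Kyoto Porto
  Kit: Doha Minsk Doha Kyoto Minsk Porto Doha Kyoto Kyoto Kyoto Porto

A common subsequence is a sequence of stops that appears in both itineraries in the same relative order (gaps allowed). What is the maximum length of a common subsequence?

8

Taking Minsk at Rae[2]=Kit[2] → Doha at Rae[3]=Kit[3] → Minsk at Rae[4]=Kit[5] → Porto at Rae[5]=Kit[6] → Doha at Rae[6]=Kit[7] → Kyoto at Rae[7]=Kit[9] → Kyoto at Rae[9]=Kit[10] → Porto at Rae[10]=Kit[11] gives a common subsequence of length 8. Since dp[10][11] = 8, nothing longer is possible.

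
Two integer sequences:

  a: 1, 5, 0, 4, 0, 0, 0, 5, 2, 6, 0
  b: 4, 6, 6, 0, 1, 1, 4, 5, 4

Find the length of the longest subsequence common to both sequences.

One common subsequence of length 3: 1 at a[1]=b[6], then 5 at a[2]=b[8], then 4 at a[4]=b[9]. dp[11][9] = 3 confirms this is the maximum.

3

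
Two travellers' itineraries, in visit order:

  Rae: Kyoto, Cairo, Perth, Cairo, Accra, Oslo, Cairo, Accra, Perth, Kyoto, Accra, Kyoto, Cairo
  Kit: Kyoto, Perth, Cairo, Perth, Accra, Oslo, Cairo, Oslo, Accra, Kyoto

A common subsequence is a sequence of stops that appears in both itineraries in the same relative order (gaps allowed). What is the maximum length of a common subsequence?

8

Match Kyoto (Rae #1, Kit #1), then Cairo (Rae #2, Kit #3), then Perth (Rae #3, Kit #4), then Accra (Rae #5, Kit #5), then Oslo (Rae #6, Kit #6), then Cairo (Rae #7, Kit #7), then Accra (Rae #11, Kit #9), then Kyoto (Rae #12, Kit #10) — 8 stops in the same relative order in both. dp[13][10] = 8 confirms this is the maximum.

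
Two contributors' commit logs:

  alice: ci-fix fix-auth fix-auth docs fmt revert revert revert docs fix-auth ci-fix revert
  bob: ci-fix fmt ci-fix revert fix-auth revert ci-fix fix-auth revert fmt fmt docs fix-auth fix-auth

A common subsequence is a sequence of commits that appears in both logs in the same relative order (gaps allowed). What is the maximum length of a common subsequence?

7

Taking ci-fix [1,1]; then fmt [5,2]; then revert [6,4]; then revert [7,6]; then revert [8,9]; then docs [9,12]; then fix-auth [10,14] gives a common subsequence of length 7, and the DP table's final entry dp[12][14] is also 7, so no common subsequence is longer.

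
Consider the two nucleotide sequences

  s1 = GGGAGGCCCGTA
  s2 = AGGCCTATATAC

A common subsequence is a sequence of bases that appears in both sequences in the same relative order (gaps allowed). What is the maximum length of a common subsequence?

Match A (s1 #4, s2 #1), G (s1 #5, s2 #2), G (s1 #6, s2 #3), C (s1 #7, s2 #4), C (s1 #8, s2 #5), T (s1 #11, s2 #10), A (s1 #12, s2 #11) — 7 bases in the same relative order in both, and the DP table's final entry dp[12][12] is also 7, so no common subsequence is longer.

7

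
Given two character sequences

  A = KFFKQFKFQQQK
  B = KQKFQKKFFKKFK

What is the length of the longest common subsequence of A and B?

Match K (A #1, B #7), then F (A #2, B #8), then F (A #3, B #9), then K (A #4, B #10), then K (A #7, B #11), then F (A #8, B #12), then K (A #12, B #13) — 7 characters in the same relative order in both. Since dp[12][13] = 7, nothing longer is possible.

7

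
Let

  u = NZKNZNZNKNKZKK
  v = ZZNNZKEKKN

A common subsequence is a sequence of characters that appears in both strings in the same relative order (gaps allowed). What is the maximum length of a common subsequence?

7

One common subsequence of length 7: Z (u #2, v #2) → N (u #4, v #3) → N (u #6, v #4) → Z (u #7, v #5) → K (u #9, v #6) → K (u #11, v #8) → K (u #13, v #9). dp[14][10] = 7 confirms this is the maximum.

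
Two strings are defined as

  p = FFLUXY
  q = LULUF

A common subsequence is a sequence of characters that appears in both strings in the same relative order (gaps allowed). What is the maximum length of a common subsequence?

Taking L (p #3, q #3), U (p #4, q #4) gives a common subsequence of length 2. The LCS DP gives dp[6][5] = 2, so this is optimal.

2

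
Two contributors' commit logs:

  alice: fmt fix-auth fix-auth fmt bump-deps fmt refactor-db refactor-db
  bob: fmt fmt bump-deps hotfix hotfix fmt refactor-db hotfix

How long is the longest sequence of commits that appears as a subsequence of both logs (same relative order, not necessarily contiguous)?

5

Match fmt (alice #1, bob #1) → fmt (alice #4, bob #2) → bump-deps (alice #5, bob #3) → fmt (alice #6, bob #6) → refactor-db (alice #7, bob #7) — 5 commits in the same relative order in both, and the DP table's final entry dp[8][8] is also 5, so no common subsequence is longer.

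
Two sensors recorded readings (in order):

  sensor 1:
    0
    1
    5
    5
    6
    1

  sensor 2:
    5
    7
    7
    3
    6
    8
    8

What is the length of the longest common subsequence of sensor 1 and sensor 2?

Pick 5 at sensor 1[3]=sensor 2[1], 6 at sensor 1[5]=sensor 2[5]; all 2 values appear in both, in order. dp[6][7] = 2 confirms this is the maximum.

2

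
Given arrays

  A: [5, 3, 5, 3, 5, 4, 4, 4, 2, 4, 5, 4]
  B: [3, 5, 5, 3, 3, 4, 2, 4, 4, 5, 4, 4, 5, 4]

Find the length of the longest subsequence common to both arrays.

9

Match 5 at A[1]=B[3] → 3 at A[2]=B[4] → 3 at A[4]=B[5] → 4 at A[6]=B[8] → 4 at A[7]=B[9] → 4 at A[8]=B[11] → 4 at A[10]=B[12] → 5 at A[11]=B[13] → 4 at A[12]=B[14] — 9 values in the same relative order in both, and the DP table's final entry dp[12][14] is also 9, so no common subsequence is longer.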